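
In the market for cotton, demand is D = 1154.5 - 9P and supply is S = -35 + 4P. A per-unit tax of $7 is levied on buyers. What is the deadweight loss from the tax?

Pre-tax equilibrium: P* = 91.5, Q* = 331.
Tax on buyers shifts demand to D = 1154.5 − 9(P + 7) = 1091.5 - 9P.
1091.5 - 9P = -35 + 4P gives seller price Ps = 2253/26; buyers pay Pb = 2253/26 + 7 = 2435/26.
New quantity: Q = 1154.5 − 9(2435/26) = 4051/13.
DWL = ½ × 7 × (331 − 4051/13) = 882/13.

Deadweight loss = 882/13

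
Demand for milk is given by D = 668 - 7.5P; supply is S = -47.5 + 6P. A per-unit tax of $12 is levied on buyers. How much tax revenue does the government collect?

Pre-tax equilibrium: P* = 53, Q* = 270.5.
Tax on buyers shifts demand to D = 668 − 7.5(P + 12) = 578 - 7.5P.
578 - 7.5P = -47.5 + 6P gives seller price Ps = 139/3; buyers pay Pb = 139/3 + 12 = 175/3.
New quantity: Q = 668 − 7.5(175/3) = 230.5.
Revenue = 12 × 230.5 = 2766.

Tax revenue = 2766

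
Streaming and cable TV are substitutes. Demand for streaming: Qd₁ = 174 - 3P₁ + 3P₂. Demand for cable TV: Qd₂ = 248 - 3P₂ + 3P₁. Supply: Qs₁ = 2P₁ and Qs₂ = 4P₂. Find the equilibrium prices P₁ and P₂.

P₁ = 981/13, P₂ = 881/13

Market 1: 174 - 3P₁ + 3P₂ = 2P₁ → 5P₁ - 3P₂ = 174.
Market 2: 7P₂ - 3P₁ = 248.
Eliminating P₂: 7×(1) + 3×(2) gives 26P₁ = 1962, so P₁ = 981/13.
Back-substitute into (2): P₂ = (248 + 3×981/13) / 7 = 881/13.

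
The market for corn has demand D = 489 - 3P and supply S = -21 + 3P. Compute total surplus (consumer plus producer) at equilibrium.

Total surplus = 18252

Equilibrium: 489 - 3P = -21 + 3P gives P* = 85, Q* = 234.
Demand choke price: P = 163; supply starts at P = 7.
CS = ½(163 − 85)(234) = 9126; PS = ½(85 − 7)(234) = 9126.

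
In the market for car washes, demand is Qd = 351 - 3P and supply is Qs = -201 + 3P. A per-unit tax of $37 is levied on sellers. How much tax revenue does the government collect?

Tax revenue = 721.5

Pre-tax equilibrium: P* = 92, Q* = 75.
Tax on sellers shifts supply to Qs = -201 + 3(P − 37) = -312 + 3P.
351 - 3P = -312 + 3P gives buyer price Pb = 110.5; sellers receive Ps = 110.5 − 37 = 73.5.
New quantity: Q = 351 − 3(110.5) = 19.5.
Revenue = 37 × 19.5 = 721.5.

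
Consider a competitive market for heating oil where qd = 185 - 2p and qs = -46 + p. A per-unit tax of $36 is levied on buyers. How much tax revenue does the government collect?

Pre-tax equilibrium: p* = 77, q* = 31.
Tax on buyers shifts demand to qd = 185 − 2(p + 36) = 113 - 2p.
113 - 2p = -46 + p gives seller price ps = 53; buyers pay pb = 53 + 36 = 89.
New quantity: q = 185 − 2(89) = 7.
Revenue = 36 × 7 = 252.

Tax revenue = 252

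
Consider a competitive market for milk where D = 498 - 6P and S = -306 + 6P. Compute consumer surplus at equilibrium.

Equilibrium: 498 - 6P = -306 + 6P gives P* = 67, Q* = 96.
Demand choke price (D = 0): P = 83.
CS = ½(83 − 67)(96) = 768.

Consumer surplus = 768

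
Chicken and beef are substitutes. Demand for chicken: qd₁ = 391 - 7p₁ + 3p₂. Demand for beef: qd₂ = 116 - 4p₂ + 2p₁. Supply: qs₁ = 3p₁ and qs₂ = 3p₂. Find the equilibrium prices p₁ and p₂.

Market 1: 391 - 7p₁ + 3p₂ = 3p₁ → 10p₁ - 3p₂ = 391.
Market 2: 7p₂ - 2p₁ = 116.
Eliminating p₂: 7×(1) + 3×(2) gives 64p₁ = 3085, so p₁ = 48.203125.
Back-substitute into (2): p₂ = (116 + 2×48.203125) / 7 = 30.34375.

p₁ = 48.203125, p₂ = 30.34375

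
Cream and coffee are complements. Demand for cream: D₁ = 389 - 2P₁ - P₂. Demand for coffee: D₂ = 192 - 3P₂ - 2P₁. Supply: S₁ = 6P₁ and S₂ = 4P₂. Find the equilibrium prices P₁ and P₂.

P₁ = 2531/54, P₂ = 379/27

Market 1: 389 - 2P₁ - P₂ = 6P₁ → 8P₁ + P₂ = 389.
Market 2: 7P₂ + 2P₁ = 192.
Eliminating P₂: 7×(1) − 1×(2) gives 54P₁ = 2531, so P₁ = 2531/54.
Back-substitute into (2): P₂ = (192 − 2×2531/54) / 7 = 379/27.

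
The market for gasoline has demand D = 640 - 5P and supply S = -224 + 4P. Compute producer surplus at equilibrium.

Equilibrium: 640 - 5P = -224 + 4P gives P* = 96, Q* = 160.
Supply starts at P = 56 (where S = 0).
PS = ½(96 − 56)(160) = 3200.

Producer surplus = 3200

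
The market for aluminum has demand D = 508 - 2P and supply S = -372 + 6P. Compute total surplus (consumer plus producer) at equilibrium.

Equilibrium: 508 - 2P = -372 + 6P gives P* = 110, Q* = 288.
Demand choke price: P = 254; supply starts at P = 62.
CS = ½(254 − 110)(288) = 20736; PS = ½(110 − 62)(288) = 6912.

Total surplus = 27648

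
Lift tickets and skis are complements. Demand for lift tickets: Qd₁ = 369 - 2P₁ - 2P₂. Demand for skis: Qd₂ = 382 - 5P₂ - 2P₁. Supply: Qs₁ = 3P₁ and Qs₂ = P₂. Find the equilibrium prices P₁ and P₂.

Market 1: 369 - 2P₁ - 2P₂ = 3P₁ → 5P₁ + 2P₂ = 369.
Market 2: 6P₂ + 2P₁ = 382.
Eliminating P₂: 6×(1) − 2×(2) gives 26P₁ = 1450, so P₁ = 725/13.
Back-substitute into (2): P₂ = (382 − 2×725/13) / 6 = 586/13.

P₁ = 725/13, P₂ = 586/13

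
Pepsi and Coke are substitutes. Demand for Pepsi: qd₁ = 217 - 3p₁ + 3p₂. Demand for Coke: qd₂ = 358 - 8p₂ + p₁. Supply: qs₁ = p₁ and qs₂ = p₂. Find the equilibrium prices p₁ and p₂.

p₁ = 1009/11, p₂ = 1649/33

Market 1: 217 - 3p₁ + 3p₂ = p₁ → 4p₁ - 3p₂ = 217.
Market 2: 9p₂ - p₁ = 358.
Eliminating p₂: 9×(1) + 3×(2) gives 33p₁ = 3027, so p₁ = 1009/11.
Back-substitute into (2): p₂ = (358 + 1×1009/11) / 9 = 1649/33.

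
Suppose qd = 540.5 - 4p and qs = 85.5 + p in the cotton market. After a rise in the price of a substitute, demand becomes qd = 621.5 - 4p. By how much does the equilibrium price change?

Δp = 16.2

Original equilibrium: p* = 91, q* = 176.5.
New equilibrium: 621.5 - 4p = 85.5 + p, so 536 = 5p and p' = 107.2; q' = 621.5 − 4(107.2) = 192.7.
Change in price: 107.2 − 91 = 16.2.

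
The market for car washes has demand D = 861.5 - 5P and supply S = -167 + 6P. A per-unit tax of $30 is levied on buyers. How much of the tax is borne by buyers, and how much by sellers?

Buyers bear 180/11, sellers bear 150/11

Pre-tax equilibrium: P* = 93.5, Q* = 394.
Tax on buyers shifts demand to D = 861.5 − 5(P + 30) = 711.5 - 5P.
711.5 - 5P = -167 + 6P gives seller price Ps = 1757/22; buyers pay Pb = 1757/22 + 30 = 2417/22.
New quantity: Q = 861.5 − 5(2417/22) = 3434/11.
Buyer burden = 2417/22 − 93.5 = 180/11; seller burden = 93.5 − 1757/22 = 150/11.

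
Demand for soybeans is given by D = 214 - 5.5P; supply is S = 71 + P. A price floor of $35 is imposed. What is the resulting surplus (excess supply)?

Surplus = 84.5

Equilibrium price would be P* = 22, so the floor at 35 binds.
At P = 35: D = 21.5, S = 106.
Surplus = 106 − 21.5 = 84.5.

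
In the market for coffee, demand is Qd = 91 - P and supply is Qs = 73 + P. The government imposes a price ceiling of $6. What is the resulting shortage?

Shortage = 6

Equilibrium price would be P* = 9, so the ceiling at 6 binds.
At P = 6: Qd = 91 − 1(6) = 85, Qs = 73 + 1(6) = 79.
Shortage = 85 − 79 = 6.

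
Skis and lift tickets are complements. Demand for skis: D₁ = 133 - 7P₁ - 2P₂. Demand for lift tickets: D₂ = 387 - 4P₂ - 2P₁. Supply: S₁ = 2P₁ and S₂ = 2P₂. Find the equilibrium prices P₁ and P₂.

Market 1: 133 - 7P₁ - 2P₂ = 2P₁ → 9P₁ + 2P₂ = 133.
Market 2: 6P₂ + 2P₁ = 387.
Eliminating P₂: 6×(1) − 2×(2) gives 50P₁ = 24, so P₁ = 0.48.
Back-substitute into (2): P₂ = (387 − 2×0.48) / 6 = 64.34.

P₁ = 0.48, P₂ = 64.34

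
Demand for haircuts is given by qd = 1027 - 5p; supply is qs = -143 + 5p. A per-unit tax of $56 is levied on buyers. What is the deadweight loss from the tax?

Deadweight loss = 3920

Pre-tax equilibrium: p* = 117, q* = 442.
Tax on buyers shifts demand to qd = 1027 − 5(p + 56) = 747 - 5p.
747 - 5p = -143 + 5p gives seller price ps = 89; buyers pay pb = 89 + 56 = 145.
New quantity: q = 1027 − 5(145) = 302.
DWL = ½ × 56 × (442 − 302) = 3920.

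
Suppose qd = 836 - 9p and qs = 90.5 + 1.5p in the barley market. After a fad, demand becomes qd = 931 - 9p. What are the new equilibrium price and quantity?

p' = 1681/21, q' = 1474/7

Original equilibrium: p* = 71, q* = 197.
New equilibrium: 931 - 9p = 90.5 + 1.5p, so 840.5 = 10.5p and p' = 1681/21; q' = 931 − 9(1681/21) = 1474/7.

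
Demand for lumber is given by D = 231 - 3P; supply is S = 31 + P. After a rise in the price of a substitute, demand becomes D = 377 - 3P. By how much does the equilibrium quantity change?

Original equilibrium: P* = 50, Q* = 81.
New equilibrium: 377 - 3P = 31 + P, so 346 = 4P and P' = 86.5; Q' = 377 − 3(86.5) = 117.5.
Change in quantity: 117.5 − 81 = 36.5.

ΔQ = 36.5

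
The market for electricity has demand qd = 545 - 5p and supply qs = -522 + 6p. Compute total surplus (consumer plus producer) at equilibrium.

Total surplus = 660

Equilibrium: 545 - 5p = -522 + 6p gives p* = 97, q* = 60.
Demand choke price: p = 109; supply starts at p = 87.
CS = ½(109 − 97)(60) = 360; PS = ½(97 − 87)(60) = 300.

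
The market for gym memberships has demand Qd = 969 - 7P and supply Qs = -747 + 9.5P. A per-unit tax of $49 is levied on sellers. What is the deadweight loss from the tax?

Pre-tax equilibrium: P* = 104, Q* = 241.
Tax on sellers shifts supply to Qs = -747 + 9.5(P − 49) = -1212.5 + 9.5P.
969 - 7P = -1212.5 + 9.5P gives buyer price Pb = 4363/33; sellers receive Ps = 4363/33 − 49 = 2746/33.
New quantity: Q = 969 − 7(4363/33) = 1436/33.
DWL = ½ × 49 × (241 − 1436/33) = 319333/66.

Deadweight loss = 319333/66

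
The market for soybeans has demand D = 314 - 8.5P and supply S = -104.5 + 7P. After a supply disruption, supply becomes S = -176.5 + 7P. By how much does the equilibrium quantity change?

Original equilibrium: P* = 27, Q* = 84.5.
New equilibrium: 314 - 8.5P = -176.5 + 7P, so 490.5 = 15.5P and P' = 981/31; Q' = 314 − 8.5(981/31) = 2791/62.
Change in quantity: 2791/62 − 84.5 = -1224/31.

ΔQ = -1224/31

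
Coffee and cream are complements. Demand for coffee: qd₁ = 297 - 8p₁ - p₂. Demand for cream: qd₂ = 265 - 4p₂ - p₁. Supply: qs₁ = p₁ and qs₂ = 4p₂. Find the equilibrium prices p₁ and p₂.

p₁ = 2111/71, p₂ = 2088/71

Market 1: 297 - 8p₁ - p₂ = p₁ → 9p₁ + p₂ = 297.
Market 2: 8p₂ + p₁ = 265.
Eliminating p₂: 8×(1) − 1×(2) gives 71p₁ = 2111, so p₁ = 2111/71.
Back-substitute into (2): p₂ = (265 − 1×2111/71) / 8 = 2088/71.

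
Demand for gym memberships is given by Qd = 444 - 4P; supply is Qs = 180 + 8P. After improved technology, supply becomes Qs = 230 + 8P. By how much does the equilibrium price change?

Original equilibrium: P* = 22, Q* = 356.
New equilibrium: 444 - 4P = 230 + 8P, so 214 = 12P and P' = 107/6; Q' = 444 − 4(107/6) = 1118/3.
Change in price: 107/6 − 22 = -25/6.

ΔP = -25/6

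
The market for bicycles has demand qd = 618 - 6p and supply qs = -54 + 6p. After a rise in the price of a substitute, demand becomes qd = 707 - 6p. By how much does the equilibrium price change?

Original equilibrium: p* = 56, q* = 282.
New equilibrium: 707 - 6p = -54 + 6p, so 761 = 12p and p' = 761/12; q' = 707 − 6(761/12) = 326.5.
Change in price: 761/12 − 56 = 89/12.

Δp = 89/12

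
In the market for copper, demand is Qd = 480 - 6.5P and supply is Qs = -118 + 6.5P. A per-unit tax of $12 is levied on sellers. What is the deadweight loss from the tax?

Deadweight loss = 234

Pre-tax equilibrium: P* = 46, Q* = 181.
Tax on sellers shifts supply to Qs = -118 + 6.5(P − 12) = -196 + 6.5P.
480 - 6.5P = -196 + 6.5P gives buyer price Pb = 52; sellers receive Ps = 52 − 12 = 40.
New quantity: Q = 480 − 6.5(52) = 142.
DWL = ½ × 12 × (181 − 142) = 234.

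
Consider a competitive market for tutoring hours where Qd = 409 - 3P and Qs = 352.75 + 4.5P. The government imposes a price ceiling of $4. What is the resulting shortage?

Equilibrium price would be P* = 7.5, so the ceiling at 4 binds.
At P = 4: Qd = 409 − 3(4) = 397, Qs = 352.75 + 4.5(4) = 370.75.
Shortage = 397 − 370.75 = 26.25.

Shortage = 26.25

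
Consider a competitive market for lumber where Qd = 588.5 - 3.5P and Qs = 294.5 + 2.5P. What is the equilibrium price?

P* = 49

Set Qd = Qs: 588.5 - 3.5P = 294.5 + 2.5P.
294 = 6P, so P* = 49.
Q* = 588.5 − 3.5(49) = 417.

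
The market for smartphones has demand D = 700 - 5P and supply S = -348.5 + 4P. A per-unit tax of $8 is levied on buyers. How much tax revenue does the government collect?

Pre-tax equilibrium: P* = 116.5, Q* = 117.5.
Tax on buyers shifts demand to D = 700 − 5(P + 8) = 660 - 5P.
660 - 5P = -348.5 + 4P gives seller price Ps = 2017/18; buyers pay Pb = 2017/18 + 8 = 2161/18.
New quantity: Q = 700 − 5(2161/18) = 1795/18.
Revenue = 8 × 1795/18 = 7180/9.

Tax revenue = 7180/9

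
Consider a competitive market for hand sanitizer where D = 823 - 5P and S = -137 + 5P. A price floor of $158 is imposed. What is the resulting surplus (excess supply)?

Surplus = 620

Equilibrium price would be P* = 96, so the floor at 158 binds.
At P = 158: D = 33, S = 653.
Surplus = 653 − 33 = 620.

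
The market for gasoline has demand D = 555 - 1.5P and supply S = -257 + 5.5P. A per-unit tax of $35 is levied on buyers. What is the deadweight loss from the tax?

Pre-tax equilibrium: P* = 116, Q* = 381.
Tax on buyers shifts demand to D = 555 − 1.5(P + 35) = 502.5 - 1.5P.
502.5 - 1.5P = -257 + 5.5P gives seller price Ps = 108.5; buyers pay Pb = 108.5 + 35 = 143.5.
New quantity: Q = 555 − 1.5(143.5) = 339.75.
DWL = ½ × 35 × (381 − 339.75) = 721.875.

Deadweight loss = 721.875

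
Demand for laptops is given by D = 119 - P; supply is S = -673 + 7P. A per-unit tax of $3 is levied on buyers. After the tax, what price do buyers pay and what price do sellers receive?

Pre-tax equilibrium: P* = 99, Q* = 20.
Tax on buyers shifts demand to D = 119 − 1(P + 3) = 116 - P.
116 - P = -673 + 7P gives seller price Ps = 98.625; buyers pay Pb = 98.625 + 3 = 101.625.
New quantity: Q = 119 − 1(101.625) = 17.375.

Buyers pay $101.625, sellers receive $98.625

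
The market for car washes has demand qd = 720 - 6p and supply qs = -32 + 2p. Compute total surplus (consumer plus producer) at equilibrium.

Equilibrium: 720 - 6p = -32 + 2p gives p* = 94, q* = 156.
Demand choke price: p = 120; supply starts at p = 16.
CS = ½(120 − 94)(156) = 2028; PS = ½(94 − 16)(156) = 6084.

Total surplus = 8112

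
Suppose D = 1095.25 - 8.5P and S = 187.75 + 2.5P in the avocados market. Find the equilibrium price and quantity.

Set D = S: 1095.25 - 8.5P = 187.75 + 2.5P.
907.5 = 11P, so P* = 82.5.
Q* = 1095.25 − 8.5(82.5) = 394.

P* = 82.5, Q* = 394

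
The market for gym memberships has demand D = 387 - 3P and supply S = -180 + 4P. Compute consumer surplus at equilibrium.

Equilibrium: 387 - 3P = -180 + 4P gives P* = 81, Q* = 144.
Demand choke price (D = 0): P = 129.
CS = ½(129 − 81)(144) = 3456.

Consumer surplus = 3456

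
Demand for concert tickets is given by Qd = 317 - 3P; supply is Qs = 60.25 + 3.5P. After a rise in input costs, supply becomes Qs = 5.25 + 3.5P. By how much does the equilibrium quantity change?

Original equilibrium: P* = 39.5, Q* = 198.5.
New equilibrium: 317 - 3P = 5.25 + 3.5P, so 311.75 = 6.5P and P' = 1247/26; Q' = 317 − 3(1247/26) = 4501/26.
Change in quantity: 4501/26 − 198.5 = -330/13.

ΔQ = -330/13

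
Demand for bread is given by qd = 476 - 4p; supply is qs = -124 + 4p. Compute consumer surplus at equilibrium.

Equilibrium: 476 - 4p = -124 + 4p gives p* = 75, q* = 176.
Demand choke price (qd = 0): p = 119.
CS = ½(119 − 75)(176) = 3872.

Consumer surplus = 3872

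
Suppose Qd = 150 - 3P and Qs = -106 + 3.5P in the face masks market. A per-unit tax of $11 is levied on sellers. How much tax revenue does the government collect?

Pre-tax equilibrium: P* = 512/13, Q* = 414/13.
Tax on sellers shifts supply to Qs = -106 + 3.5(P − 11) = -144.5 + 3.5P.
150 - 3P = -144.5 + 3.5P gives buyer price Pb = 589/13; sellers receive Ps = 589/13 − 11 = 446/13.
New quantity: Q = 150 − 3(589/13) = 183/13.
Revenue = 11 × 183/13 = 2013/13.

Tax revenue = 2013/13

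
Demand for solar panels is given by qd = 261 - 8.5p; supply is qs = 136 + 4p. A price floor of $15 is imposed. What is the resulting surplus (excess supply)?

Surplus = 62.5

Equilibrium price would be p* = 10, so the floor at 15 binds.
At p = 15: qd = 133.5, qs = 196.
Surplus = 196 − 133.5 = 62.5.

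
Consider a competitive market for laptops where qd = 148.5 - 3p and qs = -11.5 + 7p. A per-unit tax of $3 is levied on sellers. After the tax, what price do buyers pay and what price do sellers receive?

Pre-tax equilibrium: p* = 16, q* = 100.5.
Tax on sellers shifts supply to qs = -11.5 + 7(p − 3) = -32.5 + 7p.
148.5 - 3p = -32.5 + 7p gives buyer price pb = 18.1; sellers receive ps = 18.1 − 3 = 15.1.
New quantity: q = 148.5 − 3(18.1) = 94.2.

Buyers pay $18.1, sellers receive $15.1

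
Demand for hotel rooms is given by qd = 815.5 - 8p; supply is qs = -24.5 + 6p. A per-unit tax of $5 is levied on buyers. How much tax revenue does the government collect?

Tax revenue = 22285/14

Pre-tax equilibrium: p* = 60, q* = 335.5.
Tax on buyers shifts demand to qd = 815.5 − 8(p + 5) = 775.5 - 8p.
775.5 - 8p = -24.5 + 6p gives seller price ps = 400/7; buyers pay pb = 400/7 + 5 = 435/7.
New quantity: q = 815.5 − 8(435/7) = 4457/14.
Revenue = 5 × 4457/14 = 22285/14.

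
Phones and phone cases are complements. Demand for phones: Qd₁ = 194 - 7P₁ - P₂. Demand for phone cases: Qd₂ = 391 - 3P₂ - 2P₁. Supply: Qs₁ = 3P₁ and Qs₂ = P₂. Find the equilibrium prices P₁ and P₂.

Market 1: 194 - 7P₁ - P₂ = 3P₁ → 10P₁ + P₂ = 194.
Market 2: 4P₂ + 2P₁ = 391.
Eliminating P₂: 4×(1) − 1×(2) gives 38P₁ = 385, so P₁ = 385/38.
Back-substitute into (2): P₂ = (391 − 2×385/38) / 4 = 1761/19.

P₁ = 385/38, P₂ = 1761/19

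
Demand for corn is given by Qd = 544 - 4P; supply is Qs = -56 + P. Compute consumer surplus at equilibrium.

Consumer surplus = 512

Equilibrium: 544 - 4P = -56 + P gives P* = 120, Q* = 64.
Demand choke price (Qd = 0): P = 136.
CS = ½(136 − 120)(64) = 512.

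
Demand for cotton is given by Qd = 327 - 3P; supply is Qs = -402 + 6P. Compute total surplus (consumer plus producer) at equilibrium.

Equilibrium: 327 - 3P = -402 + 6P gives P* = 81, Q* = 84.
Demand choke price: P = 109; supply starts at P = 67.
CS = ½(109 − 81)(84) = 1176; PS = ½(81 − 67)(84) = 588.

Total surplus = 1764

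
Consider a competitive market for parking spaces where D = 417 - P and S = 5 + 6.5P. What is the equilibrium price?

Set D = S: 417 - P = 5 + 6.5P.
412 = 7.5P, so P* = 824/15.
Q* = 417 − 1(824/15) = 5431/15.

P* = 824/15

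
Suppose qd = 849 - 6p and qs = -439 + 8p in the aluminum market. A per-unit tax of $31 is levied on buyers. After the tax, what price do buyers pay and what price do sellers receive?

Buyers pay 768/7, sellers receive 551/7

Pre-tax equilibrium: p* = 92, q* = 297.
Tax on buyers shifts demand to qd = 849 − 6(p + 31) = 663 - 6p.
663 - 6p = -439 + 8p gives seller price ps = 551/7; buyers pay pb = 551/7 + 31 = 768/7.
New quantity: q = 849 − 6(768/7) = 1335/7.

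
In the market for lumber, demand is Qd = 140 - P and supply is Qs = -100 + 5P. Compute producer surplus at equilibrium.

Equilibrium: 140 - P = -100 + 5P gives P* = 40, Q* = 100.
Supply starts at P = 20 (where Qs = 0).
PS = ½(40 − 20)(100) = 1000.

Producer surplus = 1000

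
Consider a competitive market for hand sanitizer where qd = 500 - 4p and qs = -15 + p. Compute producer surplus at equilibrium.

Producer surplus = 3872

Equilibrium: 500 - 4p = -15 + p gives p* = 103, q* = 88.
Supply starts at p = 15 (where qs = 0).
PS = ½(103 − 15)(88) = 3872.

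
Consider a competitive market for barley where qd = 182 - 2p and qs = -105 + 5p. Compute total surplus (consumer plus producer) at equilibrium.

Total surplus = 3500

Equilibrium: 182 - 2p = -105 + 5p gives p* = 41, q* = 100.
Demand choke price: p = 91; supply starts at p = 21.
CS = ½(91 − 41)(100) = 2500; PS = ½(41 − 21)(100) = 1000.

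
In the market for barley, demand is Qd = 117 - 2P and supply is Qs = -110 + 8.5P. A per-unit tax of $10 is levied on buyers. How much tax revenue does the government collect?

Pre-tax equilibrium: P* = 454/21, Q* = 1549/21.
Tax on buyers shifts demand to Qd = 117 − 2(P + 10) = 97 - 2P.
97 - 2P = -110 + 8.5P gives seller price Ps = 138/7; buyers pay Pb = 138/7 + 10 = 208/7.
New quantity: Q = 117 − 2(208/7) = 403/7.
Revenue = 10 × 403/7 = 4030/7.

Tax revenue = 4030/7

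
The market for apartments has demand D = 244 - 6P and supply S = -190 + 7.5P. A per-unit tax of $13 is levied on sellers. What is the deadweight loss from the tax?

Deadweight loss = 845/3

Pre-tax equilibrium: P* = 868/27, Q* = 460/9.
Tax on sellers shifts supply to S = -190 + 7.5(P − 13) = -287.5 + 7.5P.
244 - 6P = -287.5 + 7.5P gives buyer price Pb = 1063/27; sellers receive Ps = 1063/27 − 13 = 712/27.
New quantity: Q = 244 − 6(1063/27) = 70/9.
DWL = ½ × 13 × (460/9 − 70/9) = 845/3.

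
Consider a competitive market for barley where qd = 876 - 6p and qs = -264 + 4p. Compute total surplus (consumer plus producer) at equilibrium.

Equilibrium: 876 - 6p = -264 + 4p gives p* = 114, q* = 192.
Demand choke price: p = 146; supply starts at p = 66.
CS = ½(146 − 114)(192) = 3072; PS = ½(114 − 66)(192) = 4608.

Total surplus = 7680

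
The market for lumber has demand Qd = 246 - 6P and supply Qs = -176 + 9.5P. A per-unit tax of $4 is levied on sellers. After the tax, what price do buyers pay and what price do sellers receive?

Pre-tax equilibrium: P* = 844/31, Q* = 2562/31.
Tax on sellers shifts supply to Qs = -176 + 9.5(P − 4) = -214 + 9.5P.
246 - 6P = -214 + 9.5P gives buyer price Pb = 920/31; sellers receive Ps = 920/31 − 4 = 796/31.
New quantity: Q = 246 − 6(920/31) = 2106/31.

Buyers pay 920/31, sellers receive 796/31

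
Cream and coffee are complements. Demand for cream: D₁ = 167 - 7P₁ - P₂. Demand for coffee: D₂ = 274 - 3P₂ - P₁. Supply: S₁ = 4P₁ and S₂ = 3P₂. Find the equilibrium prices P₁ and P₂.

Market 1: 167 - 7P₁ - P₂ = 4P₁ → 11P₁ + P₂ = 167.
Market 2: 6P₂ + P₁ = 274.
Eliminating P₂: 6×(1) − 1×(2) gives 65P₁ = 728, so P₁ = 11.2.
Back-substitute into (2): P₂ = (274 − 1×11.2) / 6 = 43.8.

P₁ = 11.2, P₂ = 43.8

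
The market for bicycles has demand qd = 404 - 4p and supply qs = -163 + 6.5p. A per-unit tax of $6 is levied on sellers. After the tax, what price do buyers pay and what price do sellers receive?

Pre-tax equilibrium: p* = 54, q* = 188.
Tax on sellers shifts supply to qs = -163 + 6.5(p − 6) = -202 + 6.5p.
404 - 4p = -202 + 6.5p gives buyer price pb = 404/7; sellers receive ps = 404/7 − 6 = 362/7.
New quantity: q = 404 − 4(404/7) = 1212/7.

Buyers pay 404/7, sellers receive 362/7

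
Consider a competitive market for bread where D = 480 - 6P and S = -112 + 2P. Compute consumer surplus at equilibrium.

Consumer surplus = 108

Equilibrium: 480 - 6P = -112 + 2P gives P* = 74, Q* = 36.
Demand choke price (D = 0): P = 80.
CS = ½(80 − 74)(36) = 108.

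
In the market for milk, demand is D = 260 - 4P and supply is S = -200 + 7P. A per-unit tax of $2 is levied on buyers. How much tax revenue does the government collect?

Tax revenue = 1928/11

Pre-tax equilibrium: P* = 460/11, Q* = 1020/11.
Tax on buyers shifts demand to D = 260 − 4(P + 2) = 252 - 4P.
252 - 4P = -200 + 7P gives seller price Ps = 452/11; buyers pay Pb = 452/11 + 2 = 474/11.
New quantity: Q = 260 − 4(474/11) = 964/11.
Revenue = 2 × 964/11 = 1928/11.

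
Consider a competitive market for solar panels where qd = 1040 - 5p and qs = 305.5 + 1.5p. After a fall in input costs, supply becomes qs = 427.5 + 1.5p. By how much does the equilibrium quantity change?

Original equilibrium: p* = 113, q* = 475.
New equilibrium: 1040 - 5p = 427.5 + 1.5p, so 612.5 = 6.5p and p' = 1225/13; q' = 1040 − 5(1225/13) = 7395/13.
Change in quantity: 7395/13 − 475 = 1220/13.

Δq = 1220/13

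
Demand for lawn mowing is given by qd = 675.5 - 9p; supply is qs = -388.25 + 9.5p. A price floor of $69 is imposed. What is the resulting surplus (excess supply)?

Equilibrium price would be p* = 57.5, so the floor at 69 binds.
At p = 69: qd = 54.5, qs = 267.25.
Surplus = 267.25 − 54.5 = 212.75.

Surplus = 212.75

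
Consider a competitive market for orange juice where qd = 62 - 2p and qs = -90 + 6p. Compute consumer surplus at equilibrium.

Consumer surplus = 144

Equilibrium: 62 - 2p = -90 + 6p gives p* = 19, q* = 24.
Demand choke price (qd = 0): p = 31.
CS = ½(31 − 19)(24) = 144.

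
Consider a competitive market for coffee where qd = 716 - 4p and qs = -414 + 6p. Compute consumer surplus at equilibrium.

Consumer surplus = 8712

Equilibrium: 716 - 4p = -414 + 6p gives p* = 113, q* = 264.
Demand choke price (qd = 0): p = 179.
CS = ½(179 − 113)(264) = 8712.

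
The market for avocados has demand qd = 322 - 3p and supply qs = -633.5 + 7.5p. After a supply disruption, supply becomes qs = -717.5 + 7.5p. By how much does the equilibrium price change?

Original equilibrium: p* = 91, q* = 49.
New equilibrium: 322 - 3p = -717.5 + 7.5p, so 1039.5 = 10.5p and p' = 99; q' = 322 − 3(99) = 25.
Change in price: 99 − 91 = 8.

Δp = 8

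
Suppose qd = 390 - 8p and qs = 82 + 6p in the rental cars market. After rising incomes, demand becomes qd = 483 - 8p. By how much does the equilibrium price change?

Original equilibrium: p* = 22, q* = 214.
New equilibrium: 483 - 8p = 82 + 6p, so 401 = 14p and p' = 401/14; q' = 483 − 8(401/14) = 1777/7.
Change in price: 401/14 − 22 = 93/14.

Δp = 93/14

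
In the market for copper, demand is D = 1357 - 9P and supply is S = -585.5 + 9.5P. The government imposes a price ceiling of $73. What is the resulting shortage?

Shortage = 592

Equilibrium price would be P* = 105, so the ceiling at 73 binds.
At P = 73: D = 1357 − 9(73) = 700, S = -585.5 + 9.5(73) = 108.
Shortage = 700 − 108 = 592.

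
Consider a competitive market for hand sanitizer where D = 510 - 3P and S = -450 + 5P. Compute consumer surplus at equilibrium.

Consumer surplus = 3750

Equilibrium: 510 - 3P = -450 + 5P gives P* = 120, Q* = 150.
Demand choke price (D = 0): P = 170.
CS = ½(170 − 120)(150) = 3750.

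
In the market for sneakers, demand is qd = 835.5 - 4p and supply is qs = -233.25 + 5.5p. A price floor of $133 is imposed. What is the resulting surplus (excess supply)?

Surplus = 194.75

Equilibrium price would be p* = 112.5, so the floor at 133 binds.
At p = 133: qd = 303.5, qs = 498.25.
Surplus = 498.25 − 303.5 = 194.75.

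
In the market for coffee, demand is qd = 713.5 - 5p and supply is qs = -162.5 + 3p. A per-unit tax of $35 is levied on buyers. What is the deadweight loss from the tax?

Pre-tax equilibrium: p* = 109.5, q* = 166.
Tax on buyers shifts demand to qd = 713.5 − 5(p + 35) = 538.5 - 5p.
538.5 - 5p = -162.5 + 3p gives seller price ps = 87.625; buyers pay pb = 87.625 + 35 = 122.625.
New quantity: q = 713.5 − 5(122.625) = 100.375.
DWL = ½ × 35 × (166 − 100.375) = 1148.4375.

Deadweight loss = 1148.4375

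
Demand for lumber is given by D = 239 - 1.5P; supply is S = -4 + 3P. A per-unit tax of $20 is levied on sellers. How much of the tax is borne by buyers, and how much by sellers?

Buyers bear 40/3, sellers bear 20/3

Pre-tax equilibrium: P* = 54, Q* = 158.
Tax on sellers shifts supply to S = -4 + 3(P − 20) = -64 + 3P.
239 - 1.5P = -64 + 3P gives buyer price Pb = 202/3; sellers receive Ps = 202/3 − 20 = 142/3.
New quantity: Q = 239 − 1.5(202/3) = 138.
Buyer burden = 202/3 − 54 = 40/3; seller burden = 54 − 142/3 = 20/3.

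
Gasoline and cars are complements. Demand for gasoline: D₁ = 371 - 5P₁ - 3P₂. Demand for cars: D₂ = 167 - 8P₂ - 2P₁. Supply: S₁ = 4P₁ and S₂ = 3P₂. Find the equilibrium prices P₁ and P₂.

Market 1: 371 - 5P₁ - 3P₂ = 4P₁ → 9P₁ + 3P₂ = 371.
Market 2: 11P₂ + 2P₁ = 167.
Eliminating P₂: 11×(1) − 3×(2) gives 93P₁ = 3580, so P₁ = 3580/93.
Back-substitute into (2): P₂ = (167 − 2×3580/93) / 11 = 761/93.

P₁ = 3580/93, P₂ = 761/93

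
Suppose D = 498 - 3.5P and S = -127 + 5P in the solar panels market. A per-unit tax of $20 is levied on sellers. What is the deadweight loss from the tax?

Deadweight loss = 7000/17

Pre-tax equilibrium: P* = 1250/17, Q* = 4091/17.
Tax on sellers shifts supply to S = -127 + 5(P − 20) = -227 + 5P.
498 - 3.5P = -227 + 5P gives buyer price Pb = 1450/17; sellers receive Ps = 1450/17 − 20 = 1110/17.
New quantity: Q = 498 − 3.5(1450/17) = 3391/17.
DWL = ½ × 20 × (4091/17 − 3391/17) = 7000/17.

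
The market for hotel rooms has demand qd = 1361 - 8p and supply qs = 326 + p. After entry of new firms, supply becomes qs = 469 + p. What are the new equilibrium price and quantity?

Original equilibrium: p* = 115, q* = 441.
New equilibrium: 1361 - 8p = 469 + p, so 892 = 9p and p' = 892/9; q' = 1361 − 8(892/9) = 5113/9.

p' = 892/9, q' = 5113/9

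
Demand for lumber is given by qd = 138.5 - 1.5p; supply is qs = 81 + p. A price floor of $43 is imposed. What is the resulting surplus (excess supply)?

Surplus = 50

Equilibrium price would be p* = 23, so the floor at 43 binds.
At p = 43: qd = 74, qs = 124.
Surplus = 124 − 74 = 50.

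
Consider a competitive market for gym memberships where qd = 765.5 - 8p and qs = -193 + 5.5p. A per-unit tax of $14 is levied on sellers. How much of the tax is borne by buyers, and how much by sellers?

Buyers bear 154/27, sellers bear 224/27

Pre-tax equilibrium: p* = 71, q* = 197.5.
Tax on sellers shifts supply to qs = -193 + 5.5(p − 14) = -270 + 5.5p.
765.5 - 8p = -270 + 5.5p gives buyer price pb = 2071/27; sellers receive ps = 2071/27 − 14 = 1693/27.
New quantity: q = 765.5 − 8(2071/27) = 8201/54.
Buyer burden = 2071/27 − 71 = 154/27; seller burden = 71 − 1693/27 = 224/27.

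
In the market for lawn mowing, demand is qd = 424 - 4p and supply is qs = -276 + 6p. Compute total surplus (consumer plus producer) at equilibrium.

Total surplus = 4320

Equilibrium: 424 - 4p = -276 + 6p gives p* = 70, q* = 144.
Demand choke price: p = 106; supply starts at p = 46.
CS = ½(106 − 70)(144) = 2592; PS = ½(70 − 46)(144) = 1728.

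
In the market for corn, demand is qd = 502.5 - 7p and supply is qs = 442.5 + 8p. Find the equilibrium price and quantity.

Set qd = qs: 502.5 - 7p = 442.5 + 8p.
60 = 15p, so p* = 4.
q* = 502.5 − 7(4) = 474.5.

p* = 4, q* = 474.5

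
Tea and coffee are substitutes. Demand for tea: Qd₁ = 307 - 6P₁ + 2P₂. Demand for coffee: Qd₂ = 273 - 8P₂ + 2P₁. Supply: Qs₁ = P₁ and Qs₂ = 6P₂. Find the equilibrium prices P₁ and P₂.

Market 1: 307 - 6P₁ + 2P₂ = P₁ → 7P₁ - 2P₂ = 307.
Market 2: 14P₂ - 2P₁ = 273.
Eliminating P₂: 14×(1) + 2×(2) gives 94P₁ = 4844, so P₁ = 2422/47.
Back-substitute into (2): P₂ = (273 + 2×2422/47) / 14 = 2525/94.

P₁ = 2422/47, P₂ = 2525/94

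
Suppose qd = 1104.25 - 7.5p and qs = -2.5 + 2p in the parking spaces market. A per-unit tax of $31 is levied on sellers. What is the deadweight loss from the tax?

Deadweight loss = 14415/19

Pre-tax equilibrium: p* = 116.5, q* = 230.5.
Tax on sellers shifts supply to qs = -2.5 + 2(p − 31) = -64.5 + 2p.
1104.25 - 7.5p = -64.5 + 2p gives buyer price pb = 4675/38; sellers receive ps = 4675/38 − 31 = 3497/38.
New quantity: q = 1104.25 − 7.5(4675/38) = 6899/38.
DWL = ½ × 31 × (230.5 − 6899/38) = 14415/19.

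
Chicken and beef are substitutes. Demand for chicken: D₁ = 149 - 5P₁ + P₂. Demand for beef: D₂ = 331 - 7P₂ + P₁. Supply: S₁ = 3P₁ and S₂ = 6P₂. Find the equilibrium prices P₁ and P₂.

P₁ = 2268/103, P₂ = 2797/103

Market 1: 149 - 5P₁ + P₂ = 3P₁ → 8P₁ - P₂ = 149.
Market 2: 13P₂ - P₁ = 331.
Eliminating P₂: 13×(1) + 1×(2) gives 103P₁ = 2268, so P₁ = 2268/103.
Back-substitute into (2): P₂ = (331 + 1×2268/103) / 13 = 2797/103.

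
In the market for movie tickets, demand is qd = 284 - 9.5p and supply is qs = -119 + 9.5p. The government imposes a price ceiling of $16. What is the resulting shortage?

Equilibrium price would be p* = 403/19, so the ceiling at 16 binds.
At p = 16: qd = 284 − 9.5(16) = 132, qs = -119 + 9.5(16) = 33.
Shortage = 132 − 33 = 99.

Shortage = 99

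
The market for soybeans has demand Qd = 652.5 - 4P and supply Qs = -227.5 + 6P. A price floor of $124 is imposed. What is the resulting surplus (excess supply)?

Surplus = 360

Equilibrium price would be P* = 88, so the floor at 124 binds.
At P = 124: Qd = 156.5, Qs = 516.5.
Surplus = 516.5 − 156.5 = 360.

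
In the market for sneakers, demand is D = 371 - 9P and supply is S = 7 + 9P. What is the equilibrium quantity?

Q* = 189

Set D = S: 371 - 9P = 7 + 9P.
364 = 18P, so P* = 182/9.
Q* = 371 − 9(182/9) = 189.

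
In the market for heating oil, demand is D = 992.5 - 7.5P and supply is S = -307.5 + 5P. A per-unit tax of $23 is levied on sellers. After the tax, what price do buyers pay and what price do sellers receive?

Pre-tax equilibrium: P* = 104, Q* = 212.5.
Tax on sellers shifts supply to S = -307.5 + 5(P − 23) = -422.5 + 5P.
992.5 - 7.5P = -422.5 + 5P gives buyer price Pb = 113.2; sellers receive Ps = 113.2 − 23 = 90.2.
New quantity: Q = 992.5 − 7.5(113.2) = 143.5.

Buyers pay $113.2, sellers receive $90.2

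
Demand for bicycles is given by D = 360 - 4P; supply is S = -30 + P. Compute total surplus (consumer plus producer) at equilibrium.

Total surplus = 1440

Equilibrium: 360 - 4P = -30 + P gives P* = 78, Q* = 48.
Demand choke price: P = 90; supply starts at P = 30.
CS = ½(90 − 78)(48) = 288; PS = ½(78 − 30)(48) = 1152.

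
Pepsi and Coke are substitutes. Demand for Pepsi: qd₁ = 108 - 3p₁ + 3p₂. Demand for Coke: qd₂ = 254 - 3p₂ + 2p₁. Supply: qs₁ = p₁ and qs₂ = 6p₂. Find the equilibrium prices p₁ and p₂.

Market 1: 108 - 3p₁ + 3p₂ = p₁ → 4p₁ - 3p₂ = 108.
Market 2: 9p₂ - 2p₁ = 254.
Eliminating p₂: 9×(1) + 3×(2) gives 30p₁ = 1734, so p₁ = 57.8.
Back-substitute into (2): p₂ = (254 + 2×57.8) / 9 = 616/15.

p₁ = 57.8, p₂ = 616/15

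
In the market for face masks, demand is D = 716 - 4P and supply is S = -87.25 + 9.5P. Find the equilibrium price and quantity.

Set D = S: 716 - 4P = -87.25 + 9.5P.
803.25 = 13.5P, so P* = 59.5.
Q* = 716 − 4(59.5) = 478.

P* = 59.5, Q* = 478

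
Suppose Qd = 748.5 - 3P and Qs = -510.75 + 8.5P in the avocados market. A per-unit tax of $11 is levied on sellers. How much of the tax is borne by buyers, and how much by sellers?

Buyers bear 187/23, sellers bear 66/23

Pre-tax equilibrium: P* = 109.5, Q* = 420.
Tax on sellers shifts supply to Qs = -510.75 + 8.5(P − 11) = -604.25 + 8.5P.
748.5 - 3P = -604.25 + 8.5P gives buyer price Pb = 5411/46; sellers receive Ps = 5411/46 − 11 = 4905/46.
New quantity: Q = 748.5 − 3(5411/46) = 9099/23.
Buyer burden = 5411/46 − 109.5 = 187/23; seller burden = 109.5 − 4905/46 = 66/23.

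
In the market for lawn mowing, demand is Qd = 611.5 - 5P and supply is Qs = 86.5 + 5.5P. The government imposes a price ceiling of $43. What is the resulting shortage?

Shortage = 73.5

Equilibrium price would be P* = 50, so the ceiling at 43 binds.
At P = 43: Qd = 611.5 − 5(43) = 396.5, Qs = 86.5 + 5.5(43) = 323.
Shortage = 396.5 − 323 = 73.5.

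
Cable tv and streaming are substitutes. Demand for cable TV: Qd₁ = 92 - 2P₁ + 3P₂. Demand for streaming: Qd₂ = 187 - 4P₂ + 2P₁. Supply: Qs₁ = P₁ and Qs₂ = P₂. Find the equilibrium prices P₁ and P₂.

P₁ = 1021/9, P₂ = 745/9

Market 1: 92 - 2P₁ + 3P₂ = P₁ → 3P₁ - 3P₂ = 92.
Market 2: 5P₂ - 2P₁ = 187.
Eliminating P₂: 5×(1) + 3×(2) gives 9P₁ = 1021, so P₁ = 1021/9.
Back-substitute into (2): P₂ = (187 + 2×1021/9) / 5 = 745/9.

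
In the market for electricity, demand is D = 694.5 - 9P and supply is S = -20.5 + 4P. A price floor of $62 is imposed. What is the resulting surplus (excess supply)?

Surplus = 91

Equilibrium price would be P* = 55, so the floor at 62 binds.
At P = 62: D = 136.5, S = 227.5.
Surplus = 227.5 − 136.5 = 91.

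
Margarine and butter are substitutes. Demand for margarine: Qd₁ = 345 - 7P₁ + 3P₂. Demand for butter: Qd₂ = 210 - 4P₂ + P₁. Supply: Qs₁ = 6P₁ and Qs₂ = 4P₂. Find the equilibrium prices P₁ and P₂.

Market 1: 345 - 7P₁ + 3P₂ = 6P₁ → 13P₁ - 3P₂ = 345.
Market 2: 8P₂ - P₁ = 210.
Eliminating P₂: 8×(1) + 3×(2) gives 101P₁ = 3390, so P₁ = 3390/101.
Back-substitute into (2): P₂ = (210 + 1×3390/101) / 8 = 3075/101.

P₁ = 3390/101, P₂ = 3075/101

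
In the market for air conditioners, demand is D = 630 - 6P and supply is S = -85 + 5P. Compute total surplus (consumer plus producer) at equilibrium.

Equilibrium: 630 - 6P = -85 + 5P gives P* = 65, Q* = 240.
Demand choke price: P = 105; supply starts at P = 17.
CS = ½(105 − 65)(240) = 4800; PS = ½(65 − 17)(240) = 5760.

Total surplus = 10560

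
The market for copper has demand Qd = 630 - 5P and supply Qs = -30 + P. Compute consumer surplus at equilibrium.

Consumer surplus = 640

Equilibrium: 630 - 5P = -30 + P gives P* = 110, Q* = 80.
Demand choke price (Qd = 0): P = 126.
CS = ½(126 − 110)(80) = 640.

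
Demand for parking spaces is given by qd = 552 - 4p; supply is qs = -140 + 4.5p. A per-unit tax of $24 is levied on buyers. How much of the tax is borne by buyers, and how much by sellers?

Buyers bear 216/17, sellers bear 192/17

Pre-tax equilibrium: p* = 1384/17, q* = 3848/17.
Tax on buyers shifts demand to qd = 552 − 4(p + 24) = 456 - 4p.
456 - 4p = -140 + 4.5p gives seller price ps = 1192/17; buyers pay pb = 1192/17 + 24 = 1600/17.
New quantity: q = 552 − 4(1600/17) = 2984/17.
Buyer burden = 1600/17 − 1384/17 = 216/17; seller burden = 1384/17 − 1192/17 = 192/17.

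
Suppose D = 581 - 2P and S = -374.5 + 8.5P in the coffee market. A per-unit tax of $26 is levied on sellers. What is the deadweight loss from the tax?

Deadweight loss = 11492/21

Pre-tax equilibrium: P* = 91, Q* = 399.
Tax on sellers shifts supply to S = -374.5 + 8.5(P − 26) = -595.5 + 8.5P.
581 - 2P = -595.5 + 8.5P gives buyer price Pb = 2353/21; sellers receive Ps = 2353/21 − 26 = 1807/21.
New quantity: Q = 581 − 2(2353/21) = 7495/21.
DWL = ½ × 26 × (399 − 7495/21) = 11492/21.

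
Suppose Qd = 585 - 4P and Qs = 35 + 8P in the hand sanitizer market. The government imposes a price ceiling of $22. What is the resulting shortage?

Shortage = 286

Equilibrium price would be P* = 275/6, so the ceiling at 22 binds.
At P = 22: Qd = 585 − 4(22) = 497, Qs = 35 + 8(22) = 211.
Shortage = 497 − 211 = 286.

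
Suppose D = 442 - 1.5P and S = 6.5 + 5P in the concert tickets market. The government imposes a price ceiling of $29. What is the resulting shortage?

Equilibrium price would be P* = 67, so the ceiling at 29 binds.
At P = 29: D = 442 − 1.5(29) = 398.5, S = 6.5 + 5(29) = 151.5.
Shortage = 398.5 − 151.5 = 247.

Shortage = 247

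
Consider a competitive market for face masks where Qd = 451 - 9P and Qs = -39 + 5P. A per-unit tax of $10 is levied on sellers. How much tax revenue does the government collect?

Pre-tax equilibrium: P* = 35, Q* = 136.
Tax on sellers shifts supply to Qs = -39 + 5(P − 10) = -89 + 5P.
451 - 9P = -89 + 5P gives buyer price Pb = 270/7; sellers receive Ps = 270/7 − 10 = 200/7.
New quantity: Q = 451 − 9(270/7) = 727/7.
Revenue = 10 × 727/7 = 7270/7.

Tax revenue = 7270/7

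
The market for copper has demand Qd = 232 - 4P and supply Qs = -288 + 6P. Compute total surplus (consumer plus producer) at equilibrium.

Equilibrium: 232 - 4P = -288 + 6P gives P* = 52, Q* = 24.
Demand choke price: P = 58; supply starts at P = 48.
CS = ½(58 − 52)(24) = 72; PS = ½(52 − 48)(24) = 48.

Total surplus = 120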